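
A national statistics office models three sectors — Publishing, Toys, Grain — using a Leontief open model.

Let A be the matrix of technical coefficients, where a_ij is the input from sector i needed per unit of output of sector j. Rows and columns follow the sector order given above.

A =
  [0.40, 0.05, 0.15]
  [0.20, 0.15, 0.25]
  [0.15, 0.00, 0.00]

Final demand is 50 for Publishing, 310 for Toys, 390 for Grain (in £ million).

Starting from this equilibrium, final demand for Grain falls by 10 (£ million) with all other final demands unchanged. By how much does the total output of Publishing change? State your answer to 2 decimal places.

I − A =
  [   0.60    -0.05    -0.15]
  [  -0.20     0.85    -0.25]
  [  -0.15     0.00     1.00]
Cofactors of I−A, C_ij = (−1)^(i+j)·(minor ij) (rows/columns in the sector order above):
  C_11 = (0.85)(1.00) − (-0.25)(0.00) = 0.8500
  C_12 = −[(-0.20)(1.00) − (-0.25)(-0.15)] = 0.2375
  C_13 = (-0.20)(0.00) − (0.85)(-0.15) = 0.1275
  C_21 = −[(-0.05)(1.00) − (-0.15)(0.00)] = 0.0500
  C_22 = (0.60)(1.00) − (-0.15)(-0.15) = 0.5775
  C_23 = −[(0.60)(0.00) − (-0.05)(-0.15)] = 0.0075
  C_31 = (-0.05)(-0.25) − (-0.15)(0.85) = 0.1400
  C_32 = −[(0.60)(-0.25) − (-0.15)(-0.20)] = 0.1800
  C_33 = (0.60)(0.85) − (-0.05)(-0.20) = 0.5000
det(I−A) = Σ_j (I−A)_1j·C_1j = (0.60)(0.8500) + (-0.05)(0.2375) + (-0.15)(0.1275) = 0.4790
adj(I−A) = Cᵀ =
  [ 0.8500   0.0500   0.1400]
  [ 0.2375   0.5775   0.1800]
  [ 0.1275   0.0075   0.5000]
(I − A)⁻¹ = adj(I−A) / det(I−A) ≈
  [   1.7745     0.1044     0.2923]
  [   0.4958     1.2056     0.3758]
  [   0.2662     0.0157     1.0438]
Δx = (I − A)⁻¹ Δd with Δd having -10 in the Grain component and 0 elsewhere.
So Δx_1 = L_13 · (-10), where L_13 = adj(I−A)_13 / det(I−A) = 0.1400 / 0.4790.
Δx_1 = 0.1400 × (-10) / 0.4790 = -1.40 / 0.4790 ≈ -2.92.

Δx_1 = -2.92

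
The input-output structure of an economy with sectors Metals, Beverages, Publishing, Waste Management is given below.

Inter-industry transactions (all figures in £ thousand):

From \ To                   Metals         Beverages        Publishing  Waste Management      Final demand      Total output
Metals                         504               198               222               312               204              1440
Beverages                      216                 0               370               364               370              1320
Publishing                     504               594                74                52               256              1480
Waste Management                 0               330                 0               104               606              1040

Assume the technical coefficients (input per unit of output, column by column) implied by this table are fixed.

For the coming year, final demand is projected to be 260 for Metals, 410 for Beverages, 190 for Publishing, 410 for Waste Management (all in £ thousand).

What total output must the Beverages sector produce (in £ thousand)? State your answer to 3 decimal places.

Technical coefficients a_ij = z_ij / X_j:
  a_MM = 504/1440 = 0.35, a_BM = 216/1440 = 0.15, a_PM = 504/1440 = 0.35, a_WM = 0/1440 = 0.00
  a_MB = 198/1320 = 0.15, a_BB = 0/1320 = 0.00, a_PB = 594/1320 = 0.45, a_WB = 330/1320 = 0.25
  a_MP = 222/1480 = 0.15, a_BP = 370/1480 = 0.25, a_PP = 74/1480 = 0.05, a_WP = 0/1480 = 0.00
  a_MW = 312/1040 = 0.30, a_BW = 364/1040 = 0.35, a_PW = 52/1040 = 0.05, a_WW = 104/1040 = 0.10
I − A =
  [   0.65    -0.15    -0.15    -0.30]
  [  -0.15     1.00    -0.25    -0.35]
  [  -0.35    -0.45     0.95    -0.05]
  [   0.00    -0.25     0.00     0.90]
Compute the cofactors C_ij = (−1)^(i+j)·(3×3 minor ij) of I−A; the adjugate is their transpose:
adj(I−A) = Cᵀ =
  [ 0.667500   0.262125   0.174375   0.334125]
  [ 0.207000   0.508500   0.166500   0.276000]
  [ 0.347000   0.344875   0.496625   0.277375]
  [ 0.057500   0.141250   0.046250   0.447250]
det(I−A) = Σ_j (I−A)_1j·C_1j = (0.65)(0.667500) + (-0.15)(0.207000) + (-0.15)(0.347000) + (-0.30)(0.057500) = 0.333525
(I − A)⁻¹ = adj(I−A) / det(I−A) ≈
  [   2.0013     0.7859     0.5228     1.0018]
  [   0.6206     1.5246     0.4992     0.8275]
  [   1.0404     1.0340     1.4890     0.8316]
  [   0.1724     0.4235     0.1387     1.3410]
x = (I − A)⁻¹ d = adj(I−A)·d / det(I−A), with det(I−A) = 0.333525:
  x_M = (0.667500·260 + 0.262125·410 + 0.174375·190 + 0.334125·410) / 0.333525 = 451.14375 / 0.333525 ≈ 1352.653
  x_B = (0.207000·260 + 0.508500·410 + 0.166500·190 + 0.276000·410) / 0.333525 = 407.10 / 0.333525 ≈ 1220.598
  x_P = (0.347000·260 + 0.344875·410 + 0.496625·190 + 0.277375·410) / 0.333525 = 439.70125 / 0.333525 ≈ 1318.346
  x_W = (0.057500·260 + 0.141250·410 + 0.046250·190 + 0.447250·410) / 0.333525 = 265.0225 / 0.333525 ≈ 794.611

x_B = 1220.598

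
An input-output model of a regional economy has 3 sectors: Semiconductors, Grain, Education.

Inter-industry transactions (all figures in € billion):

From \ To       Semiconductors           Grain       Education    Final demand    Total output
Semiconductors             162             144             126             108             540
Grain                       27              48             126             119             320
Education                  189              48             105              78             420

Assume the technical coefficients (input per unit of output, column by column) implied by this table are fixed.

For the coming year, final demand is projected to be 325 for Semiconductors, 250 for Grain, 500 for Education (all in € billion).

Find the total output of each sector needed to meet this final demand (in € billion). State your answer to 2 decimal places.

Technical coefficients a_ij = z_ij / X_j:
  a_11 = 162/540 = 0.30, a_21 = 27/540 = 0.05, a_31 = 189/540 = 0.35
  a_12 = 144/320 = 0.45, a_22 = 48/320 = 0.15, a_32 = 48/320 = 0.15
  a_13 = 126/420 = 0.30, a_23 = 126/420 = 0.30, a_33 = 105/420 = 0.25
I − A =
  [   0.70    -0.45    -0.30]
  [  -0.05     0.85    -0.30]
  [  -0.35    -0.15     0.75]
Cofactors of I−A, C_ij = (−1)^(i+j)·(minor ij) (rows/columns in the sector order above):
  C_11 = (0.85)(0.75) − (-0.30)(-0.15) = 0.5925
  C_12 = −[(-0.05)(0.75) − (-0.30)(-0.35)] = 0.1425
  C_13 = (-0.05)(-0.15) − (0.85)(-0.35) = 0.3050
  C_21 = −[(-0.45)(0.75) − (-0.30)(-0.15)] = 0.3825
  C_22 = (0.70)(0.75) − (-0.30)(-0.35) = 0.4200
  C_23 = −[(0.70)(-0.15) − (-0.45)(-0.35)] = 0.2625
  C_31 = (-0.45)(-0.30) − (-0.30)(0.85) = 0.3900
  C_32 = −[(0.70)(-0.30) − (-0.30)(-0.05)] = 0.2250
  C_33 = (0.70)(0.85) − (-0.45)(-0.05) = 0.5725
det(I−A) = Σ_j (I−A)_1j·C_1j = (0.70)(0.5925) + (-0.45)(0.1425) + (-0.30)(0.3050) = 0.259125
adj(I−A) = Cᵀ =
  [ 0.5925   0.3825   0.3900]
  [ 0.1425   0.4200   0.2250]
  [ 0.3050   0.2625   0.5725]
(I − A)⁻¹ = adj(I−A) / det(I−A) ≈
  [   2.2865     1.4761     1.5051]
  [   0.5499     1.6208     0.8683]
  [   1.1770     1.0130     2.2094]
x = (I − A)⁻¹ d = adj(I−A)·d / det(I−A), with det(I−A) = 0.259125:
  x_1 = (0.5925·325 + 0.3825·250 + 0.3900·500) / 0.259125 = 483.1875 / 0.259125 ≈ 1864.69
  x_2 = (0.1425·325 + 0.4200·250 + 0.2250·500) / 0.259125 = 263.8125 / 0.259125 ≈ 1018.09
  x_3 = (0.3050·325 + 0.2625·250 + 0.5725·500) / 0.259125 = 451.00 / 0.259125 ≈ 1740.47

x_1 = 1864.69, x_2 = 1018.09, x_3 = 1740.47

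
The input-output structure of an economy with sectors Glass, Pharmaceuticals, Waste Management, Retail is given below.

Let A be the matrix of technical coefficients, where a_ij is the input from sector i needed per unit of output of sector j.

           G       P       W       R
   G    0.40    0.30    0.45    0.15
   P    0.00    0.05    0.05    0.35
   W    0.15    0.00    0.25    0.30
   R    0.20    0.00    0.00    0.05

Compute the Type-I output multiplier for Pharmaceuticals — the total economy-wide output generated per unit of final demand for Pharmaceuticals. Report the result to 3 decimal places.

m_P = 2.267

I − A =
  [   0.60    -0.30    -0.45    -0.15]
  [   0.00     0.95    -0.05    -0.35]
  [  -0.15     0.00     0.75    -0.30]
  [  -0.20     0.00     0.00     0.95]
Compute the cofactors C_ij = (−1)^(i+j)·(3×3 minor ij) of I−A; the adjugate is their transpose:
adj(I−A) = Cᵀ =
  [ 0.676875   0.213750   0.420375   0.318375]
  [ 0.062625   0.313875   0.058500   0.144000]
  [ 0.192375   0.060750   0.492000   0.208125]
  [ 0.142500   0.045000   0.088500   0.361125]
det(I−A) = Σ_j (I−A)_1j·C_1j = (0.60)(0.676875) + (-0.30)(0.062625) + (-0.45)(0.192375) + (-0.15)(0.142500) = 0.27939375
(I − A)⁻¹ = adj(I−A) / det(I−A) ≈
  [   2.4227     0.7650     1.5046     1.1395]
  [   0.2241     1.1234     0.2094     0.5154]
  [   0.6885     0.2174     1.7610     0.7449]
  [   0.5100     0.1611     0.3168     1.2925]
The output multiplier for sector j is the column-j sum of the Leontief inverse (I − A)⁻¹ = adj(I−A) / det(I−A).
Column P of adj(I−A): (0.213750, 0.313875, 0.060750, 0.045000); det(I−A) = 0.27939375.
m_P = (0.213750 + 0.313875 + 0.060750 + 0.045000) / 0.27939375 = 0.633375 / 0.27939375 ≈ 2.267.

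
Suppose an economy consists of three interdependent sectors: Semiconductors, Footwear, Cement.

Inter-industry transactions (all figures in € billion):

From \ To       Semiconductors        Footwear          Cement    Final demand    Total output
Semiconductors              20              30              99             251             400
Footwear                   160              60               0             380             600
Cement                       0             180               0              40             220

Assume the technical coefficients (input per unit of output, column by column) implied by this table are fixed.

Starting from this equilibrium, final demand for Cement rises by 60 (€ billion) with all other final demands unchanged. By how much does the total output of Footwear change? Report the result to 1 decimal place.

Δx_2 = 13.8

Technical coefficients a_ij = z_ij / X_j:
  a_11 = 20/400 = 0.05, a_21 = 160/400 = 0.40, a_31 = 0/400 = 0.00
  a_12 = 30/600 = 0.05, a_22 = 60/600 = 0.10, a_32 = 180/600 = 0.30
  a_13 = 99/220 = 0.45, a_23 = 0/220 = 0.00, a_33 = 0/220 = 0.00
I − A =
  [   0.95    -0.05    -0.45]
  [  -0.40     0.90     0.00]
  [   0.00    -0.30     1.00]
Cofactors of I−A, C_ij = (−1)^(i+j)·(minor ij) (rows/columns in the sector order above):
  C_11 = (0.90)(1.00) − (0.00)(-0.30) = 0.9000
  C_12 = −[(-0.40)(1.00) − (0.00)(0.00)] = 0.4000
  C_13 = (-0.40)(-0.30) − (0.90)(0.00) = 0.1200
  C_21 = −[(-0.05)(1.00) − (-0.45)(-0.30)] = 0.1850
  C_22 = (0.95)(1.00) − (-0.45)(0.00) = 0.9500
  C_23 = −[(0.95)(-0.30) − (-0.05)(0.00)] = 0.2850
  C_31 = (-0.05)(0.00) − (-0.45)(0.90) = 0.4050
  C_32 = −[(0.95)(0.00) − (-0.45)(-0.40)] = 0.1800
  C_33 = (0.95)(0.90) − (-0.05)(-0.40) = 0.8350
det(I−A) = Σ_j (I−A)_1j·C_1j = (0.95)(0.9000) + (-0.05)(0.4000) + (-0.45)(0.1200) = 0.7810
adj(I−A) = Cᵀ =
  [ 0.9000   0.1850   0.4050]
  [ 0.4000   0.9500   0.1800]
  [ 0.1200   0.2850   0.8350]
(I − A)⁻¹ = adj(I−A) / det(I−A) ≈
  [   1.1524     0.2369     0.5186]
  [   0.5122     1.2164     0.2305]
  [   0.1536     0.3649     1.0691]
Δx = (I − A)⁻¹ Δd with Δd having +60 in the Cement component and 0 elsewhere.
So Δx_2 = L_23 · (+60), where L_23 = adj(I−A)_23 / det(I−A) = 0.1800 / 0.7810.
Δx_2 = 0.1800 × (+60) / 0.7810 = 10.80 / 0.7810 ≈ 13.8.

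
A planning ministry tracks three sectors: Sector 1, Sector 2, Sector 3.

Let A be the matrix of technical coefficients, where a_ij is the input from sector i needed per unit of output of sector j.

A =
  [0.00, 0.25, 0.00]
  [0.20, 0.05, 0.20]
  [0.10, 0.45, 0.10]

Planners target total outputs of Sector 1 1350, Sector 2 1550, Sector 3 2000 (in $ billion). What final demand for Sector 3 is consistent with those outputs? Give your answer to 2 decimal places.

d_3 = 967.50

I − A =
  [   1.00    -0.25     0.00]
  [  -0.20     0.95    -0.20]
  [  -0.10    -0.45     0.90]
d = (I − A) x:
  d_1 = (+1.00)·1350 + (-0.25)·1550 + (+0.00)·2000 = 962.50
  d_2 = (-0.20)·1350 + (+0.95)·1550 + (-0.20)·2000 = 802.50
  d_3 = (-0.10)·1350 + (-0.45)·1550 + (+0.90)·2000 = 967.50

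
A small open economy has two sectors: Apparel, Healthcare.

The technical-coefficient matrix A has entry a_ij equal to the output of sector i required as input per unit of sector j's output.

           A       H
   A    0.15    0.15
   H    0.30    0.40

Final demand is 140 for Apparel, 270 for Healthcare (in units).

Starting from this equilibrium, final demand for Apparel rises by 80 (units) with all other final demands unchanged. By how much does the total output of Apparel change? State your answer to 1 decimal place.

Δx_A = 103.2

I − A =
  [   0.85    -0.15]
  [  -0.30     0.60]
det(I−A) = (0.85)(0.60) − (-0.15)(-0.30) = 0.4650
adj(I−A) = [[0.60, 0.15], [0.30, 0.85]]
(I − A)⁻¹ = adj(I−A) / det(I−A) ≈
  [   1.2903     0.3226]
  [   0.6452     1.8280]
Δx = (I − A)⁻¹ Δd with Δd having +80 in the Apparel component and 0 elsewhere.
So Δx_A = L_AA · (+80), where L_AA = adj(I−A)_AA / det(I−A) = 0.60 / 0.4650.
Δx_A = 0.60 × (+80) / 0.4650 = 48.00 / 0.4650 ≈ 103.2.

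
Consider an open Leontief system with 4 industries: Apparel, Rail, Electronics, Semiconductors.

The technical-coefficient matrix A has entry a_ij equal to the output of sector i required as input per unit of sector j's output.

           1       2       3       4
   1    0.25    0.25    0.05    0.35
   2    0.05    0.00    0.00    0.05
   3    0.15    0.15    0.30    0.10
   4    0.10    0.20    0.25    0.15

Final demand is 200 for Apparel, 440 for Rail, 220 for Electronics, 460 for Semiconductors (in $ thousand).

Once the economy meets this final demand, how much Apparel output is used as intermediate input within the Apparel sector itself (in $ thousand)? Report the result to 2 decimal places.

z_11 = 242.76

I − A =
  [   0.75    -0.25    -0.05    -0.35]
  [  -0.05     1.00     0.00    -0.05]
  [  -0.15    -0.15     0.70    -0.10]
  [  -0.10    -0.20    -0.25     0.85]
Compute the cofactors C_ij = (−1)^(i+j)·(3×3 minor ij) of I−A; the adjugate is their transpose:
adj(I−A) = Cᵀ =
  [ 0.561125   0.212000   0.132625   0.259125]
  [ 0.033875   0.383000   0.016125   0.038375]
  [ 0.144125   0.150250   0.579625   0.136375]
  [ 0.116375   0.159250   0.189875   0.508375]
det(I−A) = Σ_j (I−A)_1j·C_1j = (0.75)(0.561125) + (-0.25)(0.033875) + (-0.05)(0.144125) + (-0.35)(0.116375) = 0.3644375
(I − A)⁻¹ = adj(I−A) / det(I−A) ≈
  [   1.5397     0.5817     0.3639     0.7110]
  [   0.0930     1.0509     0.0442     0.1053]
  [   0.3955     0.4123     1.5905     0.3742]
  [   0.3193     0.4370     0.5210     1.3950]
First solve x = (I − A)⁻¹ d = adj(I−A)·d / det(I−A); in particular x_1 = (0.561125·200 + 0.212000·440 + 0.132625·220 + 0.259125·460) / 0.3644375 = 353.88 / 0.3644375 ≈ 971.0307.
Intermediate flow from 1 to 1: z_11 = a_11 · x_1 = 0.25 × 353.88 / 0.3644375 = 88.47 / 0.3644375 ≈ 242.76.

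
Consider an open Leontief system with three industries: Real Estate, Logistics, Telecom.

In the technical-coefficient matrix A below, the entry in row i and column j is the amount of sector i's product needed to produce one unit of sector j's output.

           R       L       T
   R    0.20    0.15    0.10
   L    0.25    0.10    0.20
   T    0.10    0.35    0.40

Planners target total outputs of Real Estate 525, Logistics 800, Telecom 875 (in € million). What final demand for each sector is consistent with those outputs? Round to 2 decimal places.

I − A =
  [   0.80    -0.15    -0.10]
  [  -0.25     0.90    -0.20]
  [  -0.10    -0.35     0.60]
d = (I − A) x:
  d_R = (+0.80)·525 + (-0.15)·800 + (-0.10)·875 = 212.50
  d_L = (-0.25)·525 + (+0.90)·800 + (-0.20)·875 = 413.75
  d_T = (-0.10)·525 + (-0.35)·800 + (+0.60)·875 = 192.50

d_R = 212.50, d_L = 413.75, d_T = 192.50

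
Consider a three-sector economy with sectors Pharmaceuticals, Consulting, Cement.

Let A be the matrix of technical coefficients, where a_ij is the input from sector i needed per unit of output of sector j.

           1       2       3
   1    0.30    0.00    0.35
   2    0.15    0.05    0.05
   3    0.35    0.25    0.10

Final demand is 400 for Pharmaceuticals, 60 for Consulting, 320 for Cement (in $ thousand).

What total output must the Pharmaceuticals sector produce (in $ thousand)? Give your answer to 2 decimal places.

x_1 = 974.80

I − A =
  [   0.70     0.00    -0.35]
  [  -0.15     0.95    -0.05]
  [  -0.35    -0.25     0.90]
Cofactors of I−A, C_ij = (−1)^(i+j)·(minor ij) (rows/columns in the sector order above):
  C_11 = (0.95)(0.90) − (-0.05)(-0.25) = 0.8425
  C_12 = −[(-0.15)(0.90) − (-0.05)(-0.35)] = 0.1525
  C_13 = (-0.15)(-0.25) − (0.95)(-0.35) = 0.3700
  C_21 = −[(0.00)(0.90) − (-0.35)(-0.25)] = 0.0875
  C_22 = (0.70)(0.90) − (-0.35)(-0.35) = 0.5075
  C_23 = −[(0.70)(-0.25) − (0.00)(-0.35)] = 0.1750
  C_31 = (0.00)(-0.05) − (-0.35)(0.95) = 0.3325
  C_32 = −[(0.70)(-0.05) − (-0.35)(-0.15)] = 0.0875
  C_33 = (0.70)(0.95) − (0.00)(-0.15) = 0.6650
det(I−A) = Σ_j (I−A)_1j·C_1j = (0.70)(0.8425) + (0.00)(0.1525) + (-0.35)(0.3700) = 0.46025
adj(I−A) = Cᵀ =
  [ 0.8425   0.0875   0.3325]
  [ 0.1525   0.5075   0.0875]
  [ 0.3700   0.1750   0.6650]
(I − A)⁻¹ = adj(I−A) / det(I−A) ≈
  [   1.8305     0.1901     0.7224]
  [   0.3313     1.1027     0.1901]
  [   0.8039     0.3802     1.4449]
x = (I − A)⁻¹ d = adj(I−A)·d / det(I−A), with det(I−A) = 0.46025:
  x_1 = (0.8425·400 + 0.0875·60 + 0.3325·320) / 0.46025 = 448.65 / 0.46025 ≈ 974.80
  x_2 = (0.1525·400 + 0.5075·60 + 0.0875·320) / 0.46025 = 119.45 / 0.46025 ≈ 259.53
  x_3 = (0.3700·400 + 0.1750·60 + 0.6650·320) / 0.46025 = 371.30 / 0.46025 ≈ 806.74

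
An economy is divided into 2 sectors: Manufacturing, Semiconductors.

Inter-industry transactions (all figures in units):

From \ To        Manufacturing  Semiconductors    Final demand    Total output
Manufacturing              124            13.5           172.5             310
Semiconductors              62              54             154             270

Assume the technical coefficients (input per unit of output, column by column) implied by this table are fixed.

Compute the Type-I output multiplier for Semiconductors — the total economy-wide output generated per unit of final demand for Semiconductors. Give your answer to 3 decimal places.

Technical coefficients a_ij = z_ij / X_j:
  a_11 = 124/310 = 0.40, a_21 = 62/310 = 0.20
  a_12 = 13.5/270 = 0.05, a_22 = 54/270 = 0.20
I − A =
  [   0.60    -0.05]
  [  -0.20     0.80]
det(I−A) = (0.60)(0.80) − (-0.05)(-0.20) = 0.4700
adj(I−A) = [[0.80, 0.05], [0.20, 0.60]]
(I − A)⁻¹ = adj(I−A) / det(I−A) ≈
  [   1.7021     0.1064]
  [   0.4255     1.2766]
The output multiplier for sector j is the column-j sum of the Leontief inverse (I − A)⁻¹ = adj(I−A) / det(I−A).
Column 2 of adj(I−A): (0.05, 0.60); det(I−A) = 0.4700.
m_2 = (0.05 + 0.60) / 0.4700 = 0.65 / 0.4700 ≈ 1.383.

m_2 = 1.383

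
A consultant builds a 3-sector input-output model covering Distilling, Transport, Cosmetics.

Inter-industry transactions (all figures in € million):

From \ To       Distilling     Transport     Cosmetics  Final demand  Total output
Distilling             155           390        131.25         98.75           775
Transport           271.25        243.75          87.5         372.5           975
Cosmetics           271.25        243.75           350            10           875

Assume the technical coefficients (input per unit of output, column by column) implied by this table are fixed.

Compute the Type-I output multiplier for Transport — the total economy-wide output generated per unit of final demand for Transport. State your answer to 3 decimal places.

m_T = 5.515

Technical coefficients a_ij = z_ij / X_j:
  a_DD = 155/775 = 0.20, a_TD = 271.25/775 = 0.35, a_CD = 271.25/775 = 0.35
  a_DT = 390/975 = 0.40, a_TT = 243.75/975 = 0.25, a_CT = 243.75/975 = 0.25
  a_DC = 131.25/875 = 0.15, a_TC = 87.5/875 = 0.10, a_CC = 350/875 = 0.40
I − A =
  [   0.80    -0.40    -0.15]
  [  -0.35     0.75    -0.10]
  [  -0.35    -0.25     0.60]
Cofactors of I−A, C_ij = (−1)^(i+j)·(minor ij) (rows/columns in the sector order above):
  C_11 = (0.75)(0.60) − (-0.10)(-0.25) = 0.4250
  C_12 = −[(-0.35)(0.60) − (-0.10)(-0.35)] = 0.2450
  C_13 = (-0.35)(-0.25) − (0.75)(-0.35) = 0.3500
  C_21 = −[(-0.40)(0.60) − (-0.15)(-0.25)] = 0.2775
  C_22 = (0.80)(0.60) − (-0.15)(-0.35) = 0.4275
  C_23 = −[(0.80)(-0.25) − (-0.40)(-0.35)] = 0.3400
  C_31 = (-0.40)(-0.10) − (-0.15)(0.75) = 0.1525
  C_32 = −[(0.80)(-0.10) − (-0.15)(-0.35)] = 0.1325
  C_33 = (0.80)(0.75) − (-0.40)(-0.35) = 0.4600
det(I−A) = Σ_j (I−A)_1j·C_1j = (0.80)(0.4250) + (-0.40)(0.2450) + (-0.15)(0.3500) = 0.1895
adj(I−A) = Cᵀ =
  [ 0.4250   0.2775   0.1525]
  [ 0.2450   0.4275   0.1325]
  [ 0.3500   0.3400   0.4600]
(I − A)⁻¹ = adj(I−A) / det(I−A) ≈
  [   2.2427     1.4644     0.8047]
  [   1.2929     2.2559     0.6992]
  [   1.8470     1.7942     2.4274]
The output multiplier for sector j is the column-j sum of the Leontief inverse (I − A)⁻¹ = adj(I−A) / det(I−A).
Column T of adj(I−A): (0.2775, 0.4275, 0.3400); det(I−A) = 0.1895.
m_T = (0.2775 + 0.4275 + 0.3400) / 0.1895 = 1.045 / 0.1895 ≈ 5.515.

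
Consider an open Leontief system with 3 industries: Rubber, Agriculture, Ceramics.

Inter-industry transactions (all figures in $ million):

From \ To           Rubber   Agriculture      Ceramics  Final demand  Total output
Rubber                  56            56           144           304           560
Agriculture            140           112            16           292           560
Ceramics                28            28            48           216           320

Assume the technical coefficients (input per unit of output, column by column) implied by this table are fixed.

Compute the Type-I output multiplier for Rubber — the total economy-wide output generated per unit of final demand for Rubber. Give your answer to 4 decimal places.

m_1 = 1.6737

Technical coefficients a_ij = z_ij / X_j:
  a_11 = 56/560 = 0.10, a_21 = 140/560 = 0.25, a_31 = 28/560 = 0.05
  a_12 = 56/560 = 0.10, a_22 = 112/560 = 0.20, a_32 = 28/560 = 0.05
  a_13 = 144/320 = 0.45, a_23 = 16/320 = 0.05, a_33 = 48/320 = 0.15
I − A =
  [   0.90    -0.10    -0.45]
  [  -0.25     0.80    -0.05]
  [  -0.05    -0.05     0.85]
Cofactors of I−A, C_ij = (−1)^(i+j)·(minor ij) (rows/columns in the sector order above):
  C_11 = (0.80)(0.85) − (-0.05)(-0.05) = 0.6775
  C_12 = −[(-0.25)(0.85) − (-0.05)(-0.05)] = 0.2150
  C_13 = (-0.25)(-0.05) − (0.80)(-0.05) = 0.0525
  C_21 = −[(-0.10)(0.85) − (-0.45)(-0.05)] = 0.1075
  C_22 = (0.90)(0.85) − (-0.45)(-0.05) = 0.7425
  C_23 = −[(0.90)(-0.05) − (-0.10)(-0.05)] = 0.0500
  C_31 = (-0.10)(-0.05) − (-0.45)(0.80) = 0.3650
  C_32 = −[(0.90)(-0.05) − (-0.45)(-0.25)] = 0.1575
  C_33 = (0.90)(0.80) − (-0.10)(-0.25) = 0.6950
det(I−A) = Σ_j (I−A)_1j·C_1j = (0.90)(0.6775) + (-0.10)(0.2150) + (-0.45)(0.0525) = 0.564625
adj(I−A) = Cᵀ =
  [ 0.6775   0.1075   0.3650]
  [ 0.2150   0.7425   0.1575]
  [ 0.0525   0.0500   0.6950]
(I − A)⁻¹ = adj(I−A) / det(I−A) ≈
  [   1.19991     0.19039     0.64645]
  [   0.38078     1.31503     0.27895]
  [   0.09298     0.08855     1.23091]
The output multiplier for sector j is the column-j sum of the Leontief inverse (I − A)⁻¹ = adj(I−A) / det(I−A).
Column 1 of adj(I−A): (0.6775, 0.2150, 0.0525); det(I−A) = 0.564625.
m_1 = (0.6775 + 0.2150 + 0.0525) / 0.564625 = 0.945 / 0.564625 ≈ 1.6737.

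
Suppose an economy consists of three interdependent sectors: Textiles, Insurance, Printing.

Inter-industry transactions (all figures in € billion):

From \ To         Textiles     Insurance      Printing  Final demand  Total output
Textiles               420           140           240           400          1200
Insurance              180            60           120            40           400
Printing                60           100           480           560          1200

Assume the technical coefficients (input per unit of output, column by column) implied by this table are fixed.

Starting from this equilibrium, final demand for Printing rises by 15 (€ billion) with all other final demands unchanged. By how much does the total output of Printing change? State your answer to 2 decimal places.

Δx_P = 28.20

Technical coefficients a_ij = z_ij / X_j:
  a_TT = 420/1200 = 0.35, a_IT = 180/1200 = 0.15, a_PT = 60/1200 = 0.05
  a_TI = 140/400 = 0.35, a_II = 60/400 = 0.15, a_PI = 100/400 = 0.25
  a_TP = 240/1200 = 0.20, a_IP = 120/1200 = 0.10, a_PP = 480/1200 = 0.40
I − A =
  [   0.65    -0.35    -0.20]
  [  -0.15     0.85    -0.10]
  [  -0.05    -0.25     0.60]
Cofactors of I−A, C_ij = (−1)^(i+j)·(minor ij) (rows/columns in the sector order above):
  C_11 = (0.85)(0.60) − (-0.10)(-0.25) = 0.4850
  C_12 = −[(-0.15)(0.60) − (-0.10)(-0.05)] = 0.0950
  C_13 = (-0.15)(-0.25) − (0.85)(-0.05) = 0.0800
  C_21 = −[(-0.35)(0.60) − (-0.20)(-0.25)] = 0.2600
  C_22 = (0.65)(0.60) − (-0.20)(-0.05) = 0.3800
  C_23 = −[(0.65)(-0.25) − (-0.35)(-0.05)] = 0.1800
  C_31 = (-0.35)(-0.10) − (-0.20)(0.85) = 0.2050
  C_32 = −[(0.65)(-0.10) − (-0.20)(-0.15)] = 0.0950
  C_33 = (0.65)(0.85) − (-0.35)(-0.15) = 0.5000
det(I−A) = Σ_j (I−A)_1j·C_1j = (0.65)(0.4850) + (-0.35)(0.0950) + (-0.20)(0.0800) = 0.2660
adj(I−A) = Cᵀ =
  [ 0.4850   0.2600   0.2050]
  [ 0.0950   0.3800   0.0950]
  [ 0.0800   0.1800   0.5000]
(I − A)⁻¹ = adj(I−A) / det(I−A) ≈
  [   1.8233     0.9774     0.7707]
  [   0.3571     1.4286     0.3571]
  [   0.3008     0.6767     1.8797]
Δx = (I − A)⁻¹ Δd with Δd having +15 in the Printing component and 0 elsewhere.
So Δx_P = L_PP · (+15), where L_PP = adj(I−A)_PP / det(I−A) = 0.5000 / 0.2660.
Δx_P = 0.5000 × (+15) / 0.2660 = 7.50 / 0.2660 ≈ 28.20.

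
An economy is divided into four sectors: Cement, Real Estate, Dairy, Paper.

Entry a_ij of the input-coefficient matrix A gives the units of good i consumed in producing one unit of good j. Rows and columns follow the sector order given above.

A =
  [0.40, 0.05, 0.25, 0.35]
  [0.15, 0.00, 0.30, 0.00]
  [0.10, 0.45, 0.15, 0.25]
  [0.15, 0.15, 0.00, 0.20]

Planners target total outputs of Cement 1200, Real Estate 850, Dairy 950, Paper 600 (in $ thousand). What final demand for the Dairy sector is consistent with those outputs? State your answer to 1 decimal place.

d_3 = 155.0

I − A =
  [   0.60    -0.05    -0.25    -0.35]
  [  -0.15     1.00    -0.30     0.00]
  [  -0.10    -0.45     0.85    -0.25]
  [  -0.15    -0.15     0.00     0.80]
d = (I − A) x:
  d_1 = (+0.60)·1200 + (-0.05)·850 + (-0.25)·950 + (-0.35)·600 = 230.0
  d_2 = (-0.15)·1200 + (+1.00)·850 + (-0.30)·950 + (+0.00)·600 = 385.0
  d_3 = (-0.10)·1200 + (-0.45)·850 + (+0.85)·950 + (-0.25)·600 = 155.0
  d_4 = (-0.15)·1200 + (-0.15)·850 + (+0.00)·950 + (+0.80)·600 = 172.5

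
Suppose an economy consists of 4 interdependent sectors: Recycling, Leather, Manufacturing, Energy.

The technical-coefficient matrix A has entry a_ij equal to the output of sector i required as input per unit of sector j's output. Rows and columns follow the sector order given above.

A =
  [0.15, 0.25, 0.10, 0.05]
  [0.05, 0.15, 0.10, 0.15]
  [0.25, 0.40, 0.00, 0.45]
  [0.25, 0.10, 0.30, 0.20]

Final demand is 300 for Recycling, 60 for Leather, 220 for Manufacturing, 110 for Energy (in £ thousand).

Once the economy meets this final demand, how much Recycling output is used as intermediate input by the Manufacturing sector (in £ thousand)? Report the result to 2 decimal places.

I − A =
  [   0.85    -0.25    -0.10    -0.05]
  [  -0.05     0.85    -0.10    -0.15]
  [  -0.25    -0.40     1.00    -0.45]
  [  -0.25    -0.10    -0.30     0.80]
Compute the cofactors C_ij = (−1)^(i+j)·(3×3 minor ij) of I−A; the adjugate is their transpose:
adj(I−A) = Cᵀ =
  [ 0.495750   0.213750   0.111000   0.133500]
  [ 0.113250   0.517750   0.113500   0.168000]
  [ 0.295125   0.384625   0.535000   0.391500]
  [ 0.279750   0.275750   0.249500   0.646500]
det(I−A) = Σ_j (I−A)_1j·C_1j = (0.85)(0.495750) + (-0.25)(0.113250) + (-0.10)(0.295125) + (-0.05)(0.279750) = 0.349575
(I − A)⁻¹ = adj(I−A) / det(I−A) ≈
  [   1.4182     0.6115     0.3175     0.3819]
  [   0.3240     1.4811     0.3247     0.4806]
  [   0.8442     1.1003     1.5304     1.1199]
  [   0.8003     0.7888     0.7137     1.8494]
First solve x = (I − A)⁻¹ d = adj(I−A)·d / det(I−A); in particular x_M = (0.295125·300 + 0.384625·60 + 0.535000·220 + 0.391500·110) / 0.349575 = 272.38 / 0.349575 ≈ 779.1747.
Intermediate flow from R to M: z_RM = a_RM · x_M = 0.10 × 272.38 / 0.349575 = 27.238 / 0.349575 ≈ 77.92.

z_RM = 77.92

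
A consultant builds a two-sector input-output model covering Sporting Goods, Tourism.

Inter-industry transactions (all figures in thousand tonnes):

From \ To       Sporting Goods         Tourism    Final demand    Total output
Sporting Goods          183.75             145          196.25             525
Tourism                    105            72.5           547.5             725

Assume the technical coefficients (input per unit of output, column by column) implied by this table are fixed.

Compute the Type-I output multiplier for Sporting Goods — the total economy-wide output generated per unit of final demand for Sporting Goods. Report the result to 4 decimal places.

m_1 = 2.0183

Technical coefficients a_ij = z_ij / X_j:
  a_11 = 183.75/525 = 0.35, a_21 = 105/525 = 0.20
  a_12 = 145/725 = 0.20, a_22 = 72.5/725 = 0.10
I − A =
  [   0.65    -0.20]
  [  -0.20     0.90]
det(I−A) = (0.65)(0.90) − (-0.20)(-0.20) = 0.5450
adj(I−A) = [[0.90, 0.20], [0.20, 0.65]]
(I − A)⁻¹ = adj(I−A) / det(I−A) ≈
  [   1.65138     0.36697]
  [   0.36697     1.19266]
The output multiplier for sector j is the column-j sum of the Leontief inverse (I − A)⁻¹ = adj(I−A) / det(I−A).
Column 1 of adj(I−A): (0.90, 0.20); det(I−A) = 0.5450.
m_1 = (0.90 + 0.20) / 0.5450 = 1.10 / 0.5450 ≈ 2.0183.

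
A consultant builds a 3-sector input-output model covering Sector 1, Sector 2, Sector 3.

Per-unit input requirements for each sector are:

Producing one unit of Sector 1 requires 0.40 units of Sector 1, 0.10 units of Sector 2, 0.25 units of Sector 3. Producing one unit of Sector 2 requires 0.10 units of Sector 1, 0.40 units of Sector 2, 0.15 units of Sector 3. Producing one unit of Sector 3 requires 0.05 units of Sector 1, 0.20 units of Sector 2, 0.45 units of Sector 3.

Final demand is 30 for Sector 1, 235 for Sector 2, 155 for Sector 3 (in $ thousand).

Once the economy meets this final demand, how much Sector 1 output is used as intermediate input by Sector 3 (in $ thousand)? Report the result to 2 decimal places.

I − A =
  [   0.60    -0.10    -0.05]
  [  -0.10     0.60    -0.20]
  [  -0.25    -0.15     0.55]
Cofactors of I−A, C_ij = (−1)^(i+j)·(minor ij) (rows/columns in the sector order above):
  C_11 = (0.60)(0.55) − (-0.20)(-0.15) = 0.3000
  C_12 = −[(-0.10)(0.55) − (-0.20)(-0.25)] = 0.1050
  C_13 = (-0.10)(-0.15) − (0.60)(-0.25) = 0.1650
  C_21 = −[(-0.10)(0.55) − (-0.05)(-0.15)] = 0.0625
  C_22 = (0.60)(0.55) − (-0.05)(-0.25) = 0.3175
  C_23 = −[(0.60)(-0.15) − (-0.10)(-0.25)] = 0.1150
  C_31 = (-0.10)(-0.20) − (-0.05)(0.60) = 0.0500
  C_32 = −[(0.60)(-0.20) − (-0.05)(-0.10)] = 0.1250
  C_33 = (0.60)(0.60) − (-0.10)(-0.10) = 0.3500
det(I−A) = Σ_j (I−A)_1j·C_1j = (0.60)(0.3000) + (-0.10)(0.1050) + (-0.05)(0.1650) = 0.16125
adj(I−A) = Cᵀ =
  [ 0.3000   0.0625   0.0500]
  [ 0.1050   0.3175   0.1250]
  [ 0.1650   0.1150   0.3500]
(I − A)⁻¹ = adj(I−A) / det(I−A) ≈
  [   1.8605     0.3876     0.3101]
  [   0.6512     1.9690     0.7752]
  [   1.0233     0.7132     2.1705]
First solve x = (I − A)⁻¹ d = adj(I−A)·d / det(I−A); in particular x_3 = (0.1650·30 + 0.1150·235 + 0.3500·155) / 0.16125 = 86.225 / 0.16125 ≈ 534.7287.
Intermediate flow from 1 to 3: z_13 = a_13 · x_3 = 0.05 × 86.225 / 0.16125 = 4.31125 / 0.16125 ≈ 26.74.

z_13 = 26.74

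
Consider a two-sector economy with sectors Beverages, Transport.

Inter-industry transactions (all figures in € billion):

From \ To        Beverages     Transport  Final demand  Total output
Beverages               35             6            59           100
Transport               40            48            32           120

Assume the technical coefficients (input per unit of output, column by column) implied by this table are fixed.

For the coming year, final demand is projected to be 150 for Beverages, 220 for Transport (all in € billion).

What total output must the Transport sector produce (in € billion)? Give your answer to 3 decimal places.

Technical coefficients a_ij = z_ij / X_j:
  a_BB = 35/100 = 0.35, a_TB = 40/100 = 0.40
  a_BT = 6/120 = 0.05, a_TT = 48/120 = 0.40
I − A =
  [   0.65    -0.05]
  [  -0.40     0.60]
det(I−A) = (0.65)(0.60) − (-0.05)(-0.40) = 0.3700
adj(I−A) = [[0.60, 0.05], [0.40, 0.65]]
(I − A)⁻¹ = adj(I−A) / det(I−A) ≈
  [   1.6216     0.1351]
  [   1.0811     1.7568]
x = (I − A)⁻¹ d = adj(I−A)·d / det(I−A), with det(I−A) = 0.3700:
  x_B = (0.60·150 + 0.05·220) / 0.3700 = 101.00 / 0.3700 ≈ 272.973
  x_T = (0.40·150 + 0.65·220) / 0.3700 = 203.00 / 0.3700 ≈ 548.649

x_T = 548.649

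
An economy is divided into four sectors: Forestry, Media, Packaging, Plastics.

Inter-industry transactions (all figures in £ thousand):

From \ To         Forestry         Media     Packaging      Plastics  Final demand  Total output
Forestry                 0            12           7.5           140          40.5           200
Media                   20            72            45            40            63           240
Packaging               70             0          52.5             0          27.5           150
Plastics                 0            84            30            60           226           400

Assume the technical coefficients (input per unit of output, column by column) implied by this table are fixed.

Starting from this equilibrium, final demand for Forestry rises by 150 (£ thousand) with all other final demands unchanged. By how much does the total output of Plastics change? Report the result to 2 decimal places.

Δx_4 = 52.73

Technical coefficients a_ij = z_ij / X_j:
  a_11 = 0/200 = 0.00, a_21 = 20/200 = 0.10, a_31 = 70/200 = 0.35, a_41 = 0/200 = 0.00
  a_12 = 12/240 = 0.05, a_22 = 72/240 = 0.30, a_32 = 0/240 = 0.00, a_42 = 84/240 = 0.35
  a_13 = 7.5/150 = 0.05, a_23 = 45/150 = 0.30, a_33 = 52.5/150 = 0.35, a_43 = 30/150 = 0.20
  a_14 = 140/400 = 0.35, a_24 = 40/400 = 0.10, a_34 = 0/400 = 0.00, a_44 = 60/400 = 0.15
I − A =
  [   1.00    -0.05    -0.05    -0.35]
  [  -0.10     0.70    -0.30    -0.10]
  [  -0.35     0.00     0.65     0.00]
  [   0.00    -0.35    -0.20     0.85]
Compute the cofactors C_ij = (−1)^(i+j)·(3×3 minor ij) of I−A; the adjugate is their transpose:
adj(I−A) = Cᵀ =
  [ 0.364000   0.107250   0.127500   0.162500]
  [ 0.151500   0.513125   0.286250   0.122750]
  [ 0.196000   0.057750   0.543500   0.087500]
  [ 0.108500   0.224875   0.245750   0.434250]
det(I−A) = Σ_j (I−A)_1j·C_1j = (1.00)(0.364000) + (-0.05)(0.151500) + (-0.05)(0.196000) + (-0.35)(0.108500) = 0.30865
(I − A)⁻¹ = adj(I−A) / det(I−A) ≈
  [   1.1793     0.3475     0.4131     0.5265]
  [   0.4908     1.6625     0.9274     0.3977]
  [   0.6350     0.1871     1.7609     0.2835]
  [   0.3515     0.7286     0.7962     1.4069]
Δx = (I − A)⁻¹ Δd with Δd having +150 in the Forestry component and 0 elsewhere.
So Δx_4 = L_41 · (+150), where L_41 = adj(I−A)_41 / det(I−A) = 0.108500 / 0.30865.
Δx_4 = 0.108500 × (+150) / 0.30865 = 16.275 / 0.30865 ≈ 52.73.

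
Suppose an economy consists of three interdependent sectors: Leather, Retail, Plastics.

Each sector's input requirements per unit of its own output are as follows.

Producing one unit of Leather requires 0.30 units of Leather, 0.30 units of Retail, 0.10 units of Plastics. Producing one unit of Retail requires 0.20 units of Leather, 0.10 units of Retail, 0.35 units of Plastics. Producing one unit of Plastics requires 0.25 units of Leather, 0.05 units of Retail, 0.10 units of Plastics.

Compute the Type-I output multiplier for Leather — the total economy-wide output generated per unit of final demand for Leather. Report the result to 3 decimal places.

I − A =
  [   0.70    -0.20    -0.25]
  [  -0.30     0.90    -0.05]
  [  -0.10    -0.35     0.90]
Cofactors of I−A, C_ij = (−1)^(i+j)·(minor ij) (rows/columns in the sector order above):
  C_11 = (0.90)(0.90) − (-0.05)(-0.35) = 0.7925
  C_12 = −[(-0.30)(0.90) − (-0.05)(-0.10)] = 0.2750
  C_13 = (-0.30)(-0.35) − (0.90)(-0.10) = 0.1950
  C_21 = −[(-0.20)(0.90) − (-0.25)(-0.35)] = 0.2675
  C_22 = (0.70)(0.90) − (-0.25)(-0.10) = 0.6050
  C_23 = −[(0.70)(-0.35) − (-0.20)(-0.10)] = 0.2650
  C_31 = (-0.20)(-0.05) − (-0.25)(0.90) = 0.2350
  C_32 = −[(0.70)(-0.05) − (-0.25)(-0.30)] = 0.1100
  C_33 = (0.70)(0.90) − (-0.20)(-0.30) = 0.5700
det(I−A) = Σ_j (I−A)_1j·C_1j = (0.70)(0.7925) + (-0.20)(0.2750) + (-0.25)(0.1950) = 0.4510
adj(I−A) = Cᵀ =
  [ 0.7925   0.2675   0.2350]
  [ 0.2750   0.6050   0.1100]
  [ 0.1950   0.2650   0.5700]
(I − A)⁻¹ = adj(I−A) / det(I−A) ≈
  [   1.7572     0.5931     0.5211]
  [   0.6098     1.3415     0.2439]
  [   0.4324     0.5876     1.2639]
The output multiplier for sector j is the column-j sum of the Leontief inverse (I − A)⁻¹ = adj(I−A) / det(I−A).
Column L of adj(I−A): (0.7925, 0.2750, 0.1950); det(I−A) = 0.4510.
m_L = (0.7925 + 0.2750 + 0.1950) / 0.4510 = 1.2625 / 0.4510 ≈ 2.799.

m_L = 2.799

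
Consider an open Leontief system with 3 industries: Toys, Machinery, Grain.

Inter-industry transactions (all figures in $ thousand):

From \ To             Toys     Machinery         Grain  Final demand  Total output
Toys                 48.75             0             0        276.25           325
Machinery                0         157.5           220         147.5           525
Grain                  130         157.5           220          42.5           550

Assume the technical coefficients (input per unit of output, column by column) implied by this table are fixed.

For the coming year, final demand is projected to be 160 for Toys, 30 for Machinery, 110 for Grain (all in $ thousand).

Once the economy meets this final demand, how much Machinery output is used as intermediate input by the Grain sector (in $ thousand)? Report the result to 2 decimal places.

z_23 = 184.94

Technical coefficients a_ij = z_ij / X_j:
  a_11 = 48.75/325 = 0.15, a_21 = 0/325 = 0.00, a_31 = 130/325 = 0.40
  a_12 = 0/525 = 0.00, a_22 = 157.5/525 = 0.30, a_32 = 157.5/525 = 0.30
  a_13 = 0/550 = 0.00, a_23 = 220/550 = 0.40, a_33 = 220/550 = 0.40
I − A =
  [   0.85     0.00     0.00]
  [   0.00     0.70    -0.40]
  [  -0.40    -0.30     0.60]
Cofactors of I−A, C_ij = (−1)^(i+j)·(minor ij) (rows/columns in the sector order above):
  C_11 = (0.70)(0.60) − (-0.40)(-0.30) = 0.3000
  C_12 = −[(0.00)(0.60) − (-0.40)(-0.40)] = 0.1600
  C_13 = (0.00)(-0.30) − (0.70)(-0.40) = 0.2800
  C_21 = −[(0.00)(0.60) − (0.00)(-0.30)] = 0.0000
  C_22 = (0.85)(0.60) − (0.00)(-0.40) = 0.5100
  C_23 = −[(0.85)(-0.30) − (0.00)(-0.40)] = 0.2550
  C_31 = (0.00)(-0.40) − (0.00)(0.70) = 0.0000
  C_32 = −[(0.85)(-0.40) − (0.00)(0.00)] = 0.3400
  C_33 = (0.85)(0.70) − (0.00)(0.00) = 0.5950
det(I−A) = Σ_j (I−A)_1j·C_1j = (0.85)(0.3000) + (0.00)(0.1600) + (0.00)(0.2800) = 0.2550
adj(I−A) = Cᵀ =
  [ 0.3000   0.0000   0.0000]
  [ 0.1600   0.5100   0.3400]
  [ 0.2800   0.2550   0.5950]
(I − A)⁻¹ = adj(I−A) / det(I−A) ≈
  [   1.1765     0.0000     0.0000]
  [   0.6275     2.0000     1.3333]
  [   1.0980     1.0000     2.3333]
First solve x = (I − A)⁻¹ d = adj(I−A)·d / det(I−A); in particular x_3 = (0.2800·160 + 0.2550·30 + 0.5950·110) / 0.2550 = 117.90 / 0.2550 ≈ 462.3529.
Intermediate flow from 2 to 3: z_23 = a_23 · x_3 = 0.40 × 117.90 / 0.2550 = 47.16 / 0.2550 ≈ 184.94.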